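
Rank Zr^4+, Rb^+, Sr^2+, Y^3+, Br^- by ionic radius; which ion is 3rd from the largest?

Isoelectronic series (36 e⁻ each). Size is set by nuclear charge: more protons means a smaller ion. Zr^4+ (Z=40), Y^3+ (Z=39), Sr^2+ (Z=38), Rb^+ (Z=37), Br^- (Z=35).
Ordering: Zr^4+ < Y^3+ < Sr^2+ < Rb^+ < Br^-. The 3rd largest is Sr^2+.

Sr^2+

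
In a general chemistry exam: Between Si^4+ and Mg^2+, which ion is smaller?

Si^4+

Isoelectronic series (10 e⁻ each). Size is set by nuclear charge: more protons means a smaller ion. Si^4+ (Z=14), Mg^2+ (Z=12).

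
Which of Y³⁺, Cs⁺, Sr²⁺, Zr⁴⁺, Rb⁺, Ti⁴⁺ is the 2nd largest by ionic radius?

Electron counts and nuclear charges: Ti⁴⁺: 18 e⁻, Z=22, Zr⁴⁺: 36 e⁻, Z=40, Y³⁺: 36 e⁻, Z=39, Sr²⁺: 36 e⁻, Z=38, Rb⁺: 36 e⁻, Z=37, Cs⁺: 54 e⁻, Z=55. Ti⁴⁺ < Zr⁴⁺ (same group, 1 shell fewer); Zr⁴⁺ < Y³⁺ (isoelectronic, higher Z=40 is smaller); Y³⁺ < Sr²⁺ (both 36 e⁻, Z=39>38); Sr²⁺ < Rb⁺ (both 36 e⁻, Z=38>37); Rb⁺ < Cs⁺ (same group, 1 shell fewer).
So the order is Ti⁴⁺ < Zr⁴⁺ < Y³⁺ < Sr²⁺ < Rb⁺ < Cs⁺; the 2nd-largest ion is Rb⁺.

Rb⁺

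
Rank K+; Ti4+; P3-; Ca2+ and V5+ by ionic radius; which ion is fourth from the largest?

All of these have 18 electrons (isoelectronic). With the same electron cloud, the ion with the most protons pulls it in tightest. Nuclear charges: V5+ (Z=23), Ti4+ (Z=22), Ca2+ (Z=20), K+ (Z=19), P3- (Z=15). Highest Z is smallest.
Full ascending order: V5+ < Ti4+ < Ca2+ < K+ < P3-. Counting from the largest, position 4 is Ti4+.

Ti4+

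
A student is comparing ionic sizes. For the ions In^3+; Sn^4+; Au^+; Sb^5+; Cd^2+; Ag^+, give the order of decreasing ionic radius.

Au^+ > Ag^+ > Cd^2+ > In^3+ > Sn^4+ > Sb^5+

Sb^5+: 46 e⁻, Z=51, Sn^4+: 46 e⁻, Z=50, In^3+: 46 e⁻, Z=49, Cd^2+: 46 e⁻, Z=48, Ag^+: 46 e⁻, Z=47, Au^+: 78 e⁻, Z=79. Sb^5+ < Sn^4+ (both 46 e⁻, Z=51>50); Sn^4+ < In^3+ (both 46 e⁻, Z=50>49); In^3+ < Cd^2+ (isoelectronic, higher Z=49 is smaller); Cd^2+ < Ag^+ (both 46 e⁻, Z=48>47); Ag^+ < Au^+ (same group, period 5 vs 6).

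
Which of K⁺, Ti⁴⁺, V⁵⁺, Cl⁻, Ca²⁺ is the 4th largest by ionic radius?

Ti⁴⁺

These species are isoelectronic with 18 electrons. The only difference is the number of protons: V⁵⁺ (Z=23), Ti⁴⁺ (Z=22), Ca²⁺ (Z=20), K⁺ (Z=19), Cl⁻ (Z=17). The strongest nuclear pull (V⁵⁺) gives the smallest ion.
That gives V⁵⁺ < Ti⁴⁺ < Ca²⁺ < K⁺ < Cl⁻. From the largest end, number 4 is Ti⁴⁺.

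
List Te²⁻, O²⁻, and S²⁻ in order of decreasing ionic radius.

All are in the same group with charge -2. Radius grows down the group as n (the outermost shell) increases.

Te²⁻ > S²⁻ > O²⁻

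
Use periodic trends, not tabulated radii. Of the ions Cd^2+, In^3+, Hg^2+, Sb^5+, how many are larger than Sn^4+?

3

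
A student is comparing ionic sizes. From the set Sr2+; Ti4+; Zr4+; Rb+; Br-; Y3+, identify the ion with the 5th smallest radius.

First list Z and electron count for each: Ti4+ has 18 e⁻ (Z=22), Zr4+ has 36 e⁻ (Z=40), Y3+ has 36 e⁻ (Z=39), Sr2+ has 36 e⁻ (Z=38), Rb+ has 36 e⁻ (Z=37), Br- has 36 e⁻ (Z=35). Ti4+ < Zr4+ (same group, period 4 vs 5); Zr4+ < Y3+ (both 36 e⁻, Z=40>39); Y3+ < Sr2+ (isoelectronic, higher Z=39 is smaller); Sr2+ < Rb+ (isoelectronic, higher Z=38 is smaller); Rb+ < Br- (isoelectronic, higher Z=37 is smaller).
Ordering: Ti4+ < Zr4+ < Y3+ < Sr2+ < Rb+ < Br-. The 5th smallest is Rb+.

Rb+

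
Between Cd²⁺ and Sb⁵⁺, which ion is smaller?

Each ion has 46 electrons. The ranking follows nuclear charge in reverse — greater Z gives a smaller radius. Sb⁵⁺ (Z=51), Cd²⁺ (Z=48).

Sb⁵⁺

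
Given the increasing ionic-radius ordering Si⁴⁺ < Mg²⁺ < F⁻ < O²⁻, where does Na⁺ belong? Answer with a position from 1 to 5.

Each ion has 10 electrons. The ranking follows nuclear charge in reverse — greater Z gives a smaller radius. Si⁴⁺ (Z=14), Mg²⁺ (Z=12), Na⁺ (Z=11), F⁻ (Z=9), O²⁻ (Z=8).
Putting Na⁺ in gives Si⁴⁺ < Mg²⁺ < Na⁺ < F⁻ < O²⁻; it lands at slot 3.

3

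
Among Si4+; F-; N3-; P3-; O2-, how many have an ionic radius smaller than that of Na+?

First list Z and electron count for each: Si4+ has 10 e⁻ (Z=14), Na+ has 10 e⁻ (Z=11), F- has 10 e⁻ (Z=9), O2- has 10 e⁻ (Z=8), N3- has 10 e⁻ (Z=7), P3- has 18 e⁻ (Z=15). Si4+ < Na+ (isoelectronic, higher Z=14 is smaller); Na+ < F- (both 10 e⁻, Z=11>9); F- < O2- (isoelectronic, higher Z=9 is smaller); O2- < N3- (both 10 e⁻, Z=8>7); N3- < P3- (same group, period 2 vs 3).
Placing each against Na+: smaller — Si4+; larger — F-, O2-, N3-, P3-. So 1 is smaller.

1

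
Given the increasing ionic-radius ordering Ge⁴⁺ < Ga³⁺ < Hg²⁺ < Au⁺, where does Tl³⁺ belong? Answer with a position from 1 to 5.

3

First list Z and electron count for each: Ge⁴⁺ (Z=32, 28 e⁻), Ga³⁺ (Z=31, 28 e⁻), Tl³⁺ (Z=81, 78 e⁻), Hg²⁺ (Z=80, 78 e⁻), Au⁺ (Z=79, 78 e⁻). Ge⁴⁺ < Ga³⁺ (isoelectronic, higher Z=32 is smaller); Ga³⁺ < Tl³⁺ (same group, period 4 vs 6); Tl³⁺ < Hg²⁺ (both 78 e⁻, Z=81>80); Hg²⁺ < Au⁺ (isoelectronic, higher Z=80 is smaller).
The complete sequence is Ge⁴⁺ < Ga³⁺ < Tl³⁺ < Hg²⁺ < Au⁺. Tl³⁺ sits at position 3.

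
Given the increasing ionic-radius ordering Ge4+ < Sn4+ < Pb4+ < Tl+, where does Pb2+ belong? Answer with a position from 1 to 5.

4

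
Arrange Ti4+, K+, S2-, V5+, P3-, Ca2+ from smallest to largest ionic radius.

V5+ < Ti4+ < Ca2+ < K+ < S2- < P3-

All of these have 18 electrons (isoelectronic). With the same electron cloud, the ion with the most protons pulls it in tightest. Nuclear charges: V5+ (Z=23), Ti4+ (Z=22), Ca2+ (Z=20), K+ (Z=19), S2- (Z=16), P3- (Z=15). Highest Z is smallest.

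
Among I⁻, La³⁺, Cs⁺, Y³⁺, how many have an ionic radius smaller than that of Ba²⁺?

Tabulating Z and e⁻: Y³⁺ (Z=39, 36 e⁻), La³⁺ (Z=57, 54 e⁻), Ba²⁺ (Z=56, 54 e⁻), Cs⁺ (Z=55, 54 e⁻), I⁻ (Z=53, 54 e⁻). Y³⁺ < La³⁺ (same group, period 5 vs 6); La³⁺ < Ba²⁺ (isoelectronic, higher Z=57 is smaller); Ba²⁺ < Cs⁺ (isoelectronic, higher Z=56 is smaller); Cs⁺ < I⁻ (both 54 e⁻, Z=55>53).
Ordering all of them (including Ba²⁺) by radius gives Y³⁺ < La³⁺ < Ba²⁺ < Cs⁺ < I⁻. That's 2.

2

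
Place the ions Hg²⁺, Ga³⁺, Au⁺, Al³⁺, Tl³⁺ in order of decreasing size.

Electron counts and nuclear charges: Al³⁺: 10 e⁻, Z=13, Ga³⁺: 28 e⁻, Z=31, Tl³⁺: 78 e⁻, Z=81, Hg²⁺: 78 e⁻, Z=80, Au⁺: 78 e⁻, Z=79. Al³⁺ < Ga³⁺ (same group, period 3 vs 4); Ga³⁺ < Tl³⁺ (same group, 2 shells fewer); Tl³⁺ < Hg²⁺ (both 78 e⁻, Z=81>80); Hg²⁺ < Au⁺ (both 78 e⁻, Z=80>79).

Au⁺ > Hg²⁺ > Tl³⁺ > Ga³⁺ > Al³⁺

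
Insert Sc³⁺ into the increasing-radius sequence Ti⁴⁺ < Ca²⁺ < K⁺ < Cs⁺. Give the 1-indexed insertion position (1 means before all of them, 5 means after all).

First list Z and electron count for each: Ti⁴⁺ (Z=22, 18 e⁻), Sc³⁺ (Z=21, 18 e⁻), Ca²⁺ (Z=20, 18 e⁻), K⁺ (Z=19, 18 e⁻), Cs⁺ (Z=55, 54 e⁻). Ti⁴⁺ < Sc³⁺ (both 18 e⁻, Z=22>21); Sc³⁺ < Ca²⁺ (both 18 e⁻, Z=21>20); Ca²⁺ < K⁺ (both 18 e⁻, Z=20>19); K⁺ < Cs⁺ (same group, period 4 vs 6).
The complete sequence is Ti⁴⁺ < Sc³⁺ < Ca²⁺ < K⁺ < Cs⁺. Sc³⁺ sits at position 2.

2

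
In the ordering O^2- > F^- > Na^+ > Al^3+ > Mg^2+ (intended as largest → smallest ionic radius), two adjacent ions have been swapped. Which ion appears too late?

Check each adjacent pair. Al^3+ and Mg^2+ are reversed: Al^3+ and Mg^2+ share 10 electrons; the higher nuclear charge on Al (Z=13) contracts it more, so Al^3+ < Mg^2+. No other neighbouring pair contradicts the periodic trends, so Mg^2+ is the ion listed too late.

Mg^2+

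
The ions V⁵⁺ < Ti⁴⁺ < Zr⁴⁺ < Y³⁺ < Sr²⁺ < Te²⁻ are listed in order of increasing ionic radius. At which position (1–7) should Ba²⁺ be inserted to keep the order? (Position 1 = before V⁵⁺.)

V⁵⁺ has 18 e⁻ (Z=23), Ti⁴⁺ has 18 e⁻ (Z=22), Zr⁴⁺ has 36 e⁻ (Z=40), Y³⁺ has 36 e⁻ (Z=39), Sr²⁺ has 36 e⁻ (Z=38), Ba²⁺ has 54 e⁻ (Z=56), Te²⁻ has 54 e⁻ (Z=52). V⁵⁺ < Ti⁴⁺ (both 18 e⁻, Z=23>22); Ti⁴⁺ < Zr⁴⁺ (same group, period 4 vs 5); Zr⁴⁺ < Y³⁺ (both 36 e⁻, Z=40>39); Y³⁺ < Sr²⁺ (isoelectronic, higher Z=39 is smaller); Sr²⁺ < Ba²⁺ (same group, period 5 vs 6); Ba²⁺ < Te²⁻ (isoelectronic, higher Z=56 is smaller).
Putting Ba²⁺ in gives V⁵⁺ < Ti⁴⁺ < Zr⁴⁺ < Y³⁺ < Sr²⁺ < Ba²⁺ < Te²⁻; it lands at slot 6.

6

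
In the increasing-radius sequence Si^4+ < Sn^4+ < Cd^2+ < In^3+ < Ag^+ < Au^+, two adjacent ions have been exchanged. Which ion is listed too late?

Check each adjacent pair. Cd^2+ and In^3+ are reversed: they are isoelectronic (46 e⁻) and In has more protons than Cd (49 vs 48), making In^3+ smaller. No other neighbouring pair contradicts the periodic trends, so In^3+ is the ion listed too late.

In^3+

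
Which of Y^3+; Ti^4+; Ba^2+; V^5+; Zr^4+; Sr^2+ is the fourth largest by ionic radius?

Zr^4+

Electron counts and nuclear charges: V^5+ has 18 e⁻ (Z=23), Ti^4+ has 18 e⁻ (Z=22), Zr^4+ has 36 e⁻ (Z=40), Y^3+ has 36 e⁻ (Z=39), Sr^2+ has 36 e⁻ (Z=38), Ba^2+ has 54 e⁻ (Z=56). V^5+ < Ti^4+ (both 18 e⁻, Z=23>22); Ti^4+ < Zr^4+ (same group, 1 shell fewer); Zr^4+ < Y^3+ (both 36 e⁻, Z=40>39); Y^3+ < Sr^2+ (both 36 e⁻, Z=39>38); Sr^2+ < Ba^2+ (same group, 1 shell fewer).
That gives V^5+ < Ti^4+ < Zr^4+ < Y^3+ < Sr^2+ < Ba^2+. From the largest end, number 4 is Zr^4+.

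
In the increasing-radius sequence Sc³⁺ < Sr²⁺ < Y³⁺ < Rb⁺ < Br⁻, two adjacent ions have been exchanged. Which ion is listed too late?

Scanning neighbour by neighbour, only Sr²⁺/Y³⁺ violates a trend: Y³⁺ and Sr²⁺ share 36 electrons; the higher nuclear charge on Y (Z=39) contracts it more, so Y³⁺ < Sr²⁺. That makes Y³⁺ the one sitting a position late relative to where it belongs.

Y³⁺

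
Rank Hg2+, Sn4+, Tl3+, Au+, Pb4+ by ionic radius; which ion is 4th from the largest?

Pb4+

Tabulating Z and e⁻: Sn4+: 46 e⁻, Z=50, Pb4+: 78 e⁻, Z=82, Tl3+: 78 e⁻, Z=81, Hg2+: 78 e⁻, Z=80, Au+: 78 e⁻, Z=79. Sn4+ < Pb4+ (same group, 1 shell fewer); Pb4+ < Tl3+ (isoelectronic, higher Z=82 is smaller); Tl3+ < Hg2+ (isoelectronic, higher Z=81 is smaller); Hg2+ < Au+ (both 78 e⁻, Z=80>79).
So the order is Sn4+ < Pb4+ < Tl3+ < Hg2+ < Au+; the 4th-largest ion is Pb4+.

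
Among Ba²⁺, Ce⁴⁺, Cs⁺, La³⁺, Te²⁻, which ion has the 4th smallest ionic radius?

Cs⁺

All of these have 54 electrons (isoelectronic). With the same electron cloud, the ion with the most protons pulls it in tightest. Nuclear charges: Ce⁴⁺ (Z=58), La³⁺ (Z=57), Ba²⁺ (Z=56), Cs⁺ (Z=55), Te²⁻ (Z=52). Highest Z is smallest.
So the order is Ce⁴⁺ < La³⁺ < Ba²⁺ < Cs⁺ < Te²⁻; the 4th-smallest ion is Cs⁺.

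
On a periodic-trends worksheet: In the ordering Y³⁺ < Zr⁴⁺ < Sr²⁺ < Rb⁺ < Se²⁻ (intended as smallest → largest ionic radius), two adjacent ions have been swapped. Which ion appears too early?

Compare adjacent ions: both have 36 electrons but Z(Zr)=40 > Z(Y)=39, so Zr⁴⁺ should be the smaller of the two — yet in this increasing list Y³⁺ sits before Zr⁴⁺. Nothing else is reversed, so Y³⁺ should move one place to the right.

Y³⁺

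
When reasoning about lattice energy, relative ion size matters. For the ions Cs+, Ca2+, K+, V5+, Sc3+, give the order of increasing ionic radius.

V5+ < Sc3+ < Ca2+ < K+ < Cs+

Tabulating Z and e⁻: V5+ has 18 e⁻ (Z=23), Sc3+ has 18 e⁻ (Z=21), Ca2+ has 18 e⁻ (Z=20), K+ has 18 e⁻ (Z=19), Cs+ has 54 e⁻ (Z=55). V5+ < Sc3+ (both 18 e⁻, Z=23>21); Sc3+ < Ca2+ (both 18 e⁻, Z=21>20); Ca2+ < K+ (both 18 e⁻, Z=20>19); K+ < Cs+ (same group, 2 shells fewer).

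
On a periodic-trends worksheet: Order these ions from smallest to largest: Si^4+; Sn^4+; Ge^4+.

Si^4+ < Ge^4+ < Sn^4+

All are in the same group with charge +4. Radius grows down the group as n (the outermost shell) increases.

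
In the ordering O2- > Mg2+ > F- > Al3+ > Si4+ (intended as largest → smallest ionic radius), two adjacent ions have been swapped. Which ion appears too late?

Check each adjacent pair. Mg2+ and F- are reversed: Mg2+ and F- share 10 electrons; the higher nuclear charge on Mg (Z=12) contracts it more, so Mg2+ < F-. No other neighbouring pair contradicts the periodic trends, so F- is the ion listed too late.

F-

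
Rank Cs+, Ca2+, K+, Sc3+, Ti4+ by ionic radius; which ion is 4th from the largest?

First list Z and electron count for each: Ti4+: 18 e⁻, Z=22, Sc3+: 18 e⁻, Z=21, Ca2+: 18 e⁻, Z=20, K+: 18 e⁻, Z=19, Cs+: 54 e⁻, Z=55. Ti4+ < Sc3+ (isoelectronic, higher Z=22 is smaller); Sc3+ < Ca2+ (isoelectronic, higher Z=21 is smaller); Ca2+ < K+ (isoelectronic, higher Z=20 is smaller); K+ < Cs+ (same group, period 4 vs 6).
So the order is Ti4+ < Sc3+ < Ca2+ < K+ < Cs+; the 4th-largest ion is Sc3+.

Sc3+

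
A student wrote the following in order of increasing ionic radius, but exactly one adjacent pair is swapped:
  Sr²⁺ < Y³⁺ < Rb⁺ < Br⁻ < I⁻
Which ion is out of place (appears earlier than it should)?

Compare adjacent ions: both have 36 electrons but Z(Y)=39 > Z(Sr)=38, so Y³⁺ should be the smaller of the two — yet in this increasing list Sr²⁺ sits before Y³⁺. Nothing else is reversed, so Sr²⁺ should move one place to the right.

Sr²⁺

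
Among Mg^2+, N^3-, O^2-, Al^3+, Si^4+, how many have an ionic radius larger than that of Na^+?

Isoelectronic series (10 e⁻ each). Size is set by nuclear charge: more protons means a smaller ion. Si^4+ (Z=14), Al^3+ (Z=13), Mg^2+ (Z=12), Na^+ (Z=11), O^2- (Z=8), N^3- (Z=7).
Overall: Si^4+ < Al^3+ < Mg^2+ < Na^+ < O^2- < N^3-. Na^+ has 3 below it and 2 above. So 2 are larger.

2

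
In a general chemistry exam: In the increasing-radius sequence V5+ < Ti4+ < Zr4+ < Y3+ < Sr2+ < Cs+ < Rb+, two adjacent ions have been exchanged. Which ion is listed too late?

Rb+

Check each adjacent pair. Cs+ and Rb+ are reversed: Rb+ and Cs+ are in one column with the same charge; the lighter period-5 ion has one fewer shell and is smaller. No other neighbouring pair contradicts the periodic trends, so Rb+ is the ion listed too late.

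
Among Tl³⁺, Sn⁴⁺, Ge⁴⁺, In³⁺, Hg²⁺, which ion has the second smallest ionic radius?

Sn⁴⁺

Electron counts and nuclear charges: Ge⁴⁺: 28 e⁻, Z=32, Sn⁴⁺: 46 e⁻, Z=50, In³⁺: 46 e⁻, Z=49, Tl³⁺: 78 e⁻, Z=81, Hg²⁺: 78 e⁻, Z=80. Ge⁴⁺ < Sn⁴⁺ (same group, 1 shell fewer); Sn⁴⁺ < In³⁺ (both 46 e⁻, Z=50>49); In³⁺ < Tl³⁺ (same group, period 5 vs 6); Tl³⁺ < Hg²⁺ (both 78 e⁻, Z=81>80).
That gives Ge⁴⁺ < Sn⁴⁺ < In³⁺ < Tl³⁺ < Hg²⁺. From the smallest end, number 2 is Sn⁴⁺.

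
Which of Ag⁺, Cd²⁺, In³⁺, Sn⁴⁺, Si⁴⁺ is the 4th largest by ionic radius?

First list Z and electron count for each: Si⁴⁺: 10 e⁻, Z=14, Sn⁴⁺: 46 e⁻, Z=50, In³⁺: 46 e⁻, Z=49, Cd²⁺: 46 e⁻, Z=48, Ag⁺: 46 e⁻, Z=47. Si⁴⁺ < Sn⁴⁺ (same group, 2 shells fewer); Sn⁴⁺ < In³⁺ (isoelectronic, higher Z=50 is smaller); In³⁺ < Cd²⁺ (both 46 e⁻, Z=49>48); Cd²⁺ < Ag⁺ (both 46 e⁻, Z=48>47).
So the order is Si⁴⁺ < Sn⁴⁺ < In³⁺ < Cd²⁺ < Ag⁺; the 4th-largest ion is Sn⁴⁺.

Sn⁴⁺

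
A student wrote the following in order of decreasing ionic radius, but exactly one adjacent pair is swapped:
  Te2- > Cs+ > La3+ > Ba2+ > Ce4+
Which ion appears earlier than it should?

Compare adjacent ions: La3+ and Ba2+ share 54 electrons; the higher nuclear charge on La (Z=57) contracts it more, so La3+ < Ba2+ — yet in this decreasing list La3+ sits before Ba2+. Nothing else is reversed, so La3+ should move one place to the right.

La3+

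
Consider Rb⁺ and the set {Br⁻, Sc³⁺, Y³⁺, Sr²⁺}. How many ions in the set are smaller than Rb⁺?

3

First list Z and electron count for each: Sc³⁺: 18 e⁻, Z=21, Y³⁺: 36 e⁻, Z=39, Sr²⁺: 36 e⁻, Z=38, Rb⁺: 36 e⁻, Z=37, Br⁻: 36 e⁻, Z=35. Sc³⁺ < Y³⁺ (same group, 1 shell fewer); Y³⁺ < Sr²⁺ (isoelectronic, higher Z=39 is smaller); Sr²⁺ < Rb⁺ (both 36 e⁻, Z=38>37); Rb⁺ < Br⁻ (both 36 e⁻, Z=37>35).
Relative to Rb⁺, the ions that are smaller are Sc³⁺, Y³⁺, Sr²⁺. Count: 3.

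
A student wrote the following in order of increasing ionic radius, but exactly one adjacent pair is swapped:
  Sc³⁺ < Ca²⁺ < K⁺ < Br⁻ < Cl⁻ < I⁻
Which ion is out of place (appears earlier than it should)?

Br⁻

Scanning neighbour by neighbour, only Br⁻/Cl⁻ violates a trend: same group and charge — period 3 sits above period 4, so Cl⁻ is smaller. That makes Br⁻ the one sitting a position early relative to where it belongs.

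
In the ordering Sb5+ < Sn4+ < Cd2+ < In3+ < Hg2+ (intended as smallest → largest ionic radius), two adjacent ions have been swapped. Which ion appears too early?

Compare adjacent ions: both have 46 electrons but Z(In)=49 > Z(Cd)=48, so In3+ should be the smaller of the two — yet in this increasing list Cd2+ sits before In3+. Nothing else is reversed, so Cd2+ should move one place to the right.

Cd2+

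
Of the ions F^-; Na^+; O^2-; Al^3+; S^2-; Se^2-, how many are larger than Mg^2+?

Work out protons and electrons: Al^3+: 10 e⁻, Z=13, Mg^2+: 10 e⁻, Z=12, Na^+: 10 e⁻, Z=11, F^-: 10 e⁻, Z=9, O^2-: 10 e⁻, Z=8, S^2-: 18 e⁻, Z=16, Se^2-: 36 e⁻, Z=34. Al^3+ < Mg^2+ (both 10 e⁻, Z=13>12); Mg^2+ < Na^+ (isoelectronic, higher Z=12 is smaller); Na^+ < F^- (isoelectronic, higher Z=11 is smaller); F^- < O^2- (both 10 e⁻, Z=9>8); O^2- < S^2- (same group, period 2 vs 3); S^2- < Se^2- (same group, period 3 vs 4).
Placing each against Mg^2+: smaller — Al^3+; larger — Na^+, F^-, O^2-, S^2-, Se^2-. So 5 are larger.

5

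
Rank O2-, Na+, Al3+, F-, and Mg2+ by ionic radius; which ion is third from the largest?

All of these have 10 electrons (isoelectronic). With the same electron cloud, the ion with the most protons pulls it in tightest. Nuclear charges: Al3+ (Z=13), Mg2+ (Z=12), Na+ (Z=11), F- (Z=9), O2- (Z=8). Highest Z is smallest.
Ordering: Al3+ < Mg2+ < Na+ < F- < O2-. The third largest is Na+.

Na+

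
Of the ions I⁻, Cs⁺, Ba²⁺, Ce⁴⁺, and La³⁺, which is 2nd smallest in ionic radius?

La³⁺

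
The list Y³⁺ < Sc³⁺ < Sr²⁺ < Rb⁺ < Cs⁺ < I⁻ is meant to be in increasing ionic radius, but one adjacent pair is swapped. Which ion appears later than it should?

Sc³⁺

The pair Y³⁺, Sc³⁺ is the wrong way round — same group and charge — period 4 sits above period 5, so Sc³⁺ is smaller. All other adjacent pairs agree with periodic trends, so Sc³⁺ is the misplaced ion.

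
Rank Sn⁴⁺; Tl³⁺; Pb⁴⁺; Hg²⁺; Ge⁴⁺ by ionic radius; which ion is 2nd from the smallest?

Sn⁴⁺

Tabulating Z and e⁻: Ge⁴⁺: 28 e⁻, Z=32, Sn⁴⁺: 46 e⁻, Z=50, Pb⁴⁺: 78 e⁻, Z=82, Tl³⁺: 78 e⁻, Z=81, Hg²⁺: 78 e⁻, Z=80. Ge⁴⁺ < Sn⁴⁺ (same group, 1 shell fewer); Sn⁴⁺ < Pb⁴⁺ (same group, 1 shell fewer); Pb⁴⁺ < Tl³⁺ (both 78 e⁻, Z=82>81); Tl³⁺ < Hg²⁺ (isoelectronic, higher Z=81 is smaller).
So the order is Ge⁴⁺ < Sn⁴⁺ < Pb⁴⁺ < Tl³⁺ < Hg²⁺; the 2nd-smallest ion is Sn⁴⁺.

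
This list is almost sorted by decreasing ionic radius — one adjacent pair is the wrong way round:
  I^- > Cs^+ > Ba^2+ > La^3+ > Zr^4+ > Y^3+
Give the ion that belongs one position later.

Scanning neighbour by neighbour, only Zr^4+/Y^3+ violates a trend: both have 36 electrons but Z(Zr)=40 > Z(Y)=39, so Zr^4+ should be the smaller of the two. That makes Zr^4+ the one sitting a position early relative to where it belongs.

Zr^4+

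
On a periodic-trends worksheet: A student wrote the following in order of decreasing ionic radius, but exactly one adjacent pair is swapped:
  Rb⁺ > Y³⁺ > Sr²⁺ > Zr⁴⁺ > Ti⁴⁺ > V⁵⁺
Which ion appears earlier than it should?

Y³⁺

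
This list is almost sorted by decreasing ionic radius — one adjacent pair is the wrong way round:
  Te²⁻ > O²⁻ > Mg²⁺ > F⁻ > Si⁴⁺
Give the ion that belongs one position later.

Mg²⁺

Scanning neighbour by neighbour, only Mg²⁺/F⁻ violates a trend: both have 10 electrons but Z(Mg)=12 > Z(F)=9, so Mg²⁺ should be the smaller of the two. That makes Mg²⁺ the one sitting a position early relative to where it belongs.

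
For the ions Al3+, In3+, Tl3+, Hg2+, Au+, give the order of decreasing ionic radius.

Tabulating Z and e⁻: Al3+ (Z=13, 10 e⁻), In3+ (Z=49, 46 e⁻), Tl3+ (Z=81, 78 e⁻), Hg2+ (Z=80, 78 e⁻), Au+ (Z=79, 78 e⁻). Al3+ < In3+ (same group, period 3 vs 5); In3+ < Tl3+ (same group, period 5 vs 6); Tl3+ < Hg2+ (both 78 e⁻, Z=81>80); Hg2+ < Au+ (both 78 e⁻, Z=80>79).

Au+ > Hg2+ > Tl3+ > In3+ > Al3+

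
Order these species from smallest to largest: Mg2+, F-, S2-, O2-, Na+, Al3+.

Al3+ < Mg2+ < Na+ < F- < O2- < S2-

Work out protons and electrons: Al3+: 10 e⁻, Z=13, Mg2+: 10 e⁻, Z=12, Na+: 10 e⁻, Z=11, F-: 10 e⁻, Z=9, O2-: 10 e⁻, Z=8, S2-: 18 e⁻, Z=16. Al3+ < Mg2+ (isoelectronic, higher Z=13 is smaller); Mg2+ < Na+ (isoelectronic, higher Z=12 is smaller); Na+ < F- (both 10 e⁻, Z=11>9); F- < O2- (isoelectronic, higher Z=9 is smaller); O2- < S2- (same group, period 2 vs 3).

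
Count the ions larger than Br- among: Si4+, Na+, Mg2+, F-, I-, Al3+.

Work out protons and electrons: Si4+: 10 e⁻, Z=14, Al3+: 10 e⁻, Z=13, Mg2+: 10 e⁻, Z=12, Na+: 10 e⁻, Z=11, F-: 10 e⁻, Z=9, Br-: 36 e⁻, Z=35, I-: 54 e⁻, Z=53. Si4+ < Al3+ (both 10 e⁻, Z=14>13); Al3+ < Mg2+ (both 10 e⁻, Z=13>12); Mg2+ < Na+ (isoelectronic, higher Z=12 is smaller); Na+ < F- (both 10 e⁻, Z=11>9); F- < Br- (same group, period 2 vs 4); Br- < I- (same group, period 4 vs 5).
Relative to Br-, the ions that are larger are I-. That's 1.

1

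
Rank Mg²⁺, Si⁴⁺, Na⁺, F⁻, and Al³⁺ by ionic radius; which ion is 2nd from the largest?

Na⁺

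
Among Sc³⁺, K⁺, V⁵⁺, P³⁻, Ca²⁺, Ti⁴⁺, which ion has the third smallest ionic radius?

Sc³⁺

All of these have 18 electrons (isoelectronic). With the same electron cloud, the ion with the most protons pulls it in tightest. Nuclear charges: V⁵⁺ (Z=23), Ti⁴⁺ (Z=22), Sc³⁺ (Z=21), Ca²⁺ (Z=20), K⁺ (Z=19), P³⁻ (Z=15). Highest Z is smallest.
Full ascending order: V⁵⁺ < Ti⁴⁺ < Sc³⁺ < Ca²⁺ < K⁺ < P³⁻. Counting from the smallest, position 3 is Sc³⁺.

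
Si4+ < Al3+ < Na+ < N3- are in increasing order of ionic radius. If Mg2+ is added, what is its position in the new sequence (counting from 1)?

3

These species are isoelectronic with 10 electrons. The only difference is the number of protons: Si4+ (Z=14), Al3+ (Z=13), Mg2+ (Z=12), Na+ (Z=11), N3- (Z=7). The strongest nuclear pull (Si4+) gives the smallest ion.
Merged order: Si4+ < Al3+ < Mg2+ < Na+ < N3- — Mg2+ is number 3.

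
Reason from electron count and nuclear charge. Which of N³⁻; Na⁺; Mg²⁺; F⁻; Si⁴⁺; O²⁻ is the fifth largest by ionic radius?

Each ion has 10 electrons. The ranking follows nuclear charge in reverse — greater Z gives a smaller radius. Si⁴⁺ (Z=14), Mg²⁺ (Z=12), Na⁺ (Z=11), F⁻ (Z=9), O²⁻ (Z=8), N³⁻ (Z=7).
Full ascending order: Si⁴⁺ < Mg²⁺ < Na⁺ < F⁻ < O²⁻ < N³⁻. Counting from the largest, position 5 is Mg²⁺.

Mg²⁺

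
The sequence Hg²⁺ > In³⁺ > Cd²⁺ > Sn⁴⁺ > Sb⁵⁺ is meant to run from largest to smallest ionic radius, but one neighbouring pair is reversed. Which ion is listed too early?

Compare adjacent ions: In³⁺ and Cd²⁺ share 46 electrons; the higher nuclear charge on In (Z=49) contracts it more, so In³⁺ < Cd²⁺ — yet in this decreasing list In³⁺ sits before Cd²⁺. Nothing else is reversed, so In³⁺ should move one place to the right.

In³⁺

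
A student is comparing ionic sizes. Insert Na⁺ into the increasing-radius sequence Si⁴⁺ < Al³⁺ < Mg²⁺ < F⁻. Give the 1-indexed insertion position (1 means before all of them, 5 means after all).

These species are isoelectronic with 10 electrons. The only difference is the number of protons: Si⁴⁺ (Z=14), Al³⁺ (Z=13), Mg²⁺ (Z=12), Na⁺ (Z=11), F⁻ (Z=9). The strongest nuclear pull (Si⁴⁺) gives the smallest ion.
Putting Na⁺ in gives Si⁴⁺ < Al³⁺ < Mg²⁺ < Na⁺ < F⁻; it lands at slot 4.

4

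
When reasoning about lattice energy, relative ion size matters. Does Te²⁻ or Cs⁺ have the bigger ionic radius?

Each ion has 54 electrons. The ranking follows nuclear charge in reverse — greater Z gives a smaller radius. Cs⁺ (Z=55), Te²⁻ (Z=52).

Te²⁻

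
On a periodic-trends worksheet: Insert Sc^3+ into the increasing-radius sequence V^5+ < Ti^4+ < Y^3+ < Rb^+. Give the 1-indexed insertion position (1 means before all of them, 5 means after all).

3

First list Z and electron count for each: V^5+ (Z=23, 18 e⁻), Ti^4+ (Z=22, 18 e⁻), Sc^3+ (Z=21, 18 e⁻), Y^3+ (Z=39, 36 e⁻), Rb^+ (Z=37, 36 e⁻). V^5+ < Ti^4+ (both 18 e⁻, Z=23>22); Ti^4+ < Sc^3+ (both 18 e⁻, Z=22>21); Sc^3+ < Y^3+ (same group, period 4 vs 5); Y^3+ < Rb^+ (both 36 e⁻, Z=39>37).
Merged order: V^5+ < Ti^4+ < Sc^3+ < Y^3+ < Rb^+ — Sc^3+ is number 3.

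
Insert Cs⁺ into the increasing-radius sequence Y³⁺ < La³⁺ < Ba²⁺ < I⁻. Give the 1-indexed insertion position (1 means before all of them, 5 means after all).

Tabulating Z and e⁻: Y³⁺ has 36 e⁻ (Z=39), La³⁺ has 54 e⁻ (Z=57), Ba²⁺ has 54 e⁻ (Z=56), Cs⁺ has 54 e⁻ (Z=55), I⁻ has 54 e⁻ (Z=53). Y³⁺ < La³⁺ (same group, 1 shell fewer); La³⁺ < Ba²⁺ (both 54 e⁻, Z=57>56); Ba²⁺ < Cs⁺ (isoelectronic, higher Z=56 is smaller); Cs⁺ < I⁻ (isoelectronic, higher Z=55 is smaller).
Putting Cs⁺ in gives Y³⁺ < La³⁺ < Ba²⁺ < Cs⁺ < I⁻; it lands at slot 4.

4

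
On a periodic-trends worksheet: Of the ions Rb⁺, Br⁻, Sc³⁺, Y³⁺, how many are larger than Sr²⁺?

First list Z and electron count for each: Sc³⁺: 18 e⁻, Z=21, Y³⁺: 36 e⁻, Z=39, Sr²⁺: 36 e⁻, Z=38, Rb⁺: 36 e⁻, Z=37, Br⁻: 36 e⁻, Z=35. Sc³⁺ < Y³⁺ (same group, period 4 vs 5); Y³⁺ < Sr²⁺ (both 36 e⁻, Z=39>38); Sr²⁺ < Rb⁺ (isoelectronic, higher Z=38 is smaller); Rb⁺ < Br⁻ (isoelectronic, higher Z=37 is smaller).
Overall: Sc³⁺ < Y³⁺ < Sr²⁺ < Rb⁺ < Br⁻. Sr²⁺ has 2 below it and 2 above. That's 2.

2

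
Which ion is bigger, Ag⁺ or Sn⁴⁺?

Ag⁺

These species are isoelectronic with 46 electrons. The only difference is the number of protons: Sn⁴⁺ (Z=50), Ag⁺ (Z=47). The strongest nuclear pull (Sn⁴⁺) gives the smallest ion.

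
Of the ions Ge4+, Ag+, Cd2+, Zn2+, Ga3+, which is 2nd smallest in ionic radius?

Tabulating Z and e⁻: Ge4+ has 28 e⁻ (Z=32), Ga3+ has 28 e⁻ (Z=31), Zn2+ has 28 e⁻ (Z=30), Cd2+ has 46 e⁻ (Z=48), Ag+ has 46 e⁻ (Z=47). Ge4+ < Ga3+ (both 28 e⁻, Z=32>31); Ga3+ < Zn2+ (both 28 e⁻, Z=31>30); Zn2+ < Cd2+ (same group, period 4 vs 5); Cd2+ < Ag+ (isoelectronic, higher Z=48 is smaller).
Full ascending order: Ge4+ < Ga3+ < Zn2+ < Cd2+ < Ag+. Counting from the smallest, position 2 is Ga3+.

Ga3+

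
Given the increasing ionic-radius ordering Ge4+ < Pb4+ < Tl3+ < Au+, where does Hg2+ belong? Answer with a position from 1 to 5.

4

Tabulating Z and e⁻: Ge4+: 28 e⁻, Z=32, Pb4+: 78 e⁻, Z=82, Tl3+: 78 e⁻, Z=81, Hg2+: 78 e⁻, Z=80, Au+: 78 e⁻, Z=79. Ge4+ < Pb4+ (same group, period 4 vs 6); Pb4+ < Tl3+ (both 78 e⁻, Z=82>81); Tl3+ < Hg2+ (isoelectronic, higher Z=81 is smaller); Hg2+ < Au+ (isoelectronic, higher Z=80 is smaller).
With Hg2+ included the full order is Ge4+ < Pb4+ < Tl3+ < Hg2+ < Au+, so it takes position 4.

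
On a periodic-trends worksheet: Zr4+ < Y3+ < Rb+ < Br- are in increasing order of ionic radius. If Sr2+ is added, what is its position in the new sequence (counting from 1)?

3

These species are isoelectronic with 36 electrons. The only difference is the number of protons: Zr4+ (Z=40), Y3+ (Z=39), Sr2+ (Z=38), Rb+ (Z=37), Br- (Z=35). The strongest nuclear pull (Zr4+) gives the smallest ion.
With Sr2+ included the full order is Zr4+ < Y3+ < Sr2+ < Rb+ < Br-, so it takes position 3.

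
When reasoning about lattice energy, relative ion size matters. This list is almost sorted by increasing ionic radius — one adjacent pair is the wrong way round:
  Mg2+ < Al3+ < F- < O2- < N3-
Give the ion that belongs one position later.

Mg2+

The pair Mg2+, Al3+ is the wrong way round — they are isoelectronic (10 e⁻) and Al has more protons than Mg (13 vs 12), making Al3+ smaller. All other adjacent pairs agree with periodic trends, so Mg2+ is the misplaced ion.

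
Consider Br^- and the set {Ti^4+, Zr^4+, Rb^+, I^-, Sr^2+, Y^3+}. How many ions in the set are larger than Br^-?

Electron counts and nuclear charges: Ti^4+: 18 e⁻, Z=22, Zr^4+: 36 e⁻, Z=40, Y^3+: 36 e⁻, Z=39, Sr^2+: 36 e⁻, Z=38, Rb^+: 36 e⁻, Z=37, Br^-: 36 e⁻, Z=35, I^-: 54 e⁻, Z=53. Ti^4+ < Zr^4+ (same group, period 4 vs 5); Zr^4+ < Y^3+ (both 36 e⁻, Z=40>39); Y^3+ < Sr^2+ (both 36 e⁻, Z=39>38); Sr^2+ < Rb^+ (isoelectronic, higher Z=38 is smaller); Rb^+ < Br^- (both 36 e⁻, Z=37>35); Br^- < I^- (same group, 1 shell fewer).
Overall: Ti^4+ < Zr^4+ < Y^3+ < Sr^2+ < Rb^+ < Br^- < I^-. Br^- has 5 below it and 1 above. That's 1.

1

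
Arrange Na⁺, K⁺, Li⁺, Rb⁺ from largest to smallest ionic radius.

Same group, same charge. Going down the group adds an extra shell of electrons, so the ion gets larger: Li⁺ is highest in the group and smallest.

Rb⁺ > K⁺ > Na⁺ > Li⁺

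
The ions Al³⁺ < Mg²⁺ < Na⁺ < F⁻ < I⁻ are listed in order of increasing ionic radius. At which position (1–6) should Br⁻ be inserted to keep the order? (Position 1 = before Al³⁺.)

5

Al³⁺ has 10 e⁻ (Z=13), Mg²⁺ has 10 e⁻ (Z=12), Na⁺ has 10 e⁻ (Z=11), F⁻ has 10 e⁻ (Z=9), Br⁻ has 36 e⁻ (Z=35), I⁻ has 54 e⁻ (Z=53). Al³⁺ < Mg²⁺ (isoelectronic, higher Z=13 is smaller); Mg²⁺ < Na⁺ (both 10 e⁻, Z=12>11); Na⁺ < F⁻ (both 10 e⁻, Z=11>9); F⁻ < Br⁻ (same group, period 2 vs 4); Br⁻ < I⁻ (same group, 1 shell fewer).
Putting Br⁻ in gives Al³⁺ < Mg²⁺ < Na⁺ < F⁻ < Br⁻ < I⁻; it lands at slot 5.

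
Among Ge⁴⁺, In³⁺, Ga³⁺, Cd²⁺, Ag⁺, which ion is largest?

Ag⁺

First list Z and electron count for each: Ge⁴⁺ (Z=32, 28 e⁻), Ga³⁺ (Z=31, 28 e⁻), In³⁺ (Z=49, 46 e⁻), Cd²⁺ (Z=48, 46 e⁻), Ag⁺ (Z=47, 46 e⁻). Ge⁴⁺ < Ga³⁺ (isoelectronic, higher Z=32 is smaller); Ga³⁺ < In³⁺ (same group, 1 shell fewer); In³⁺ < Cd²⁺ (both 46 e⁻, Z=49>48); Cd²⁺ < Ag⁺ (both 46 e⁻, Z=48>47).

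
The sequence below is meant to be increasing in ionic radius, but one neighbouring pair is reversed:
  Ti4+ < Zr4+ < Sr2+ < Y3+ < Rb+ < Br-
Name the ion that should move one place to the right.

Sr2+

The pair Sr2+, Y3+ is the wrong way round — they are isoelectronic (36 e⁻) and Y has more protons than Sr (39 vs 38), making Y3+ smaller. All other adjacent pairs agree with periodic trends, so Sr2+ is the misplaced ion.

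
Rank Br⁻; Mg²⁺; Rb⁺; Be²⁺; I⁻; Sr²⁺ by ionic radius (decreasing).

First list Z and electron count for each: Be²⁺ has 2 e⁻ (Z=4), Mg²⁺ has 10 e⁻ (Z=12), Sr²⁺ has 36 e⁻ (Z=38), Rb⁺ has 36 e⁻ (Z=37), Br⁻ has 36 e⁻ (Z=35), I⁻ has 54 e⁻ (Z=53). Be²⁺ < Mg²⁺ (same group, period 2 vs 3); Mg²⁺ < Sr²⁺ (same group, period 3 vs 5); Sr²⁺ < Rb⁺ (isoelectronic, higher Z=38 is smaller); Rb⁺ < Br⁻ (isoelectronic, higher Z=37 is smaller); Br⁻ < I⁻ (same group, 1 shell fewer).

I⁻ > Br⁻ > Rb⁺ > Sr²⁺ > Mg²⁺ > Be²⁺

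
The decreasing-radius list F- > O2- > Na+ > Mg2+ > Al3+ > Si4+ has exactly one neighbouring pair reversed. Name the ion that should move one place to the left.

O2-

Scanning neighbour by neighbour, only F-/O2- violates a trend: both have 10 electrons but Z(F)=9 > Z(O)=8, so F- should be the smaller of the two. That makes O2- the one sitting a position late relative to where it belongs.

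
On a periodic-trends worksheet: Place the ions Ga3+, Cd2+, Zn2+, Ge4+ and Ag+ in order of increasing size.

Tabulating Z and e⁻: Ge4+ has 28 e⁻ (Z=32), Ga3+ has 28 e⁻ (Z=31), Zn2+ has 28 e⁻ (Z=30), Cd2+ has 46 e⁻ (Z=48), Ag+ has 46 e⁻ (Z=47). Ge4+ < Ga3+ (isoelectronic, higher Z=32 is smaller); Ga3+ < Zn2+ (isoelectronic, higher Z=31 is smaller); Zn2+ < Cd2+ (same group, 1 shell fewer); Cd2+ < Ag+ (both 46 e⁻, Z=48>47).

Ge4+ < Ga3+ < Zn2+ < Cd2+ < Ag+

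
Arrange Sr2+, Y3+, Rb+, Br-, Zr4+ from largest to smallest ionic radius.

All of these have 36 electrons (isoelectronic). With the same electron cloud, the ion with the most protons pulls it in tightest. Nuclear charges: Zr4+ (Z=40), Y3+ (Z=39), Sr2+ (Z=38), Rb+ (Z=37), Br- (Z=35). Highest Z is smallest.

Br- > Rb+ > Sr2+ > Y3+ > Zr4+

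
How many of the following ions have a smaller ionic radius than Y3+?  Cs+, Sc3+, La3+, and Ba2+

Work out protons and electrons: Sc3+: 18 e⁻, Z=21, Y3+: 36 e⁻, Z=39, La3+: 54 e⁻, Z=57, Ba2+: 54 e⁻, Z=56, Cs+: 54 e⁻, Z=55. Sc3+ < Y3+ (same group, period 4 vs 5); Y3+ < La3+ (same group, 1 shell fewer); La3+ < Ba2+ (both 54 e⁻, Z=57>56); Ba2+ < Cs+ (isoelectronic, higher Z=56 is smaller).
Ordering all of them (including Y3+) by radius gives Sc3+ < Y3+ < La3+ < Ba2+ < Cs+. That's 1.

1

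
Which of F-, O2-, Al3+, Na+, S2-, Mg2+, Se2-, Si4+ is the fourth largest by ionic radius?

F-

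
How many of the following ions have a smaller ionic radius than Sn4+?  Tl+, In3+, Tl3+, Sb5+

1

Work out protons and electrons: Sb5+ has 46 e⁻ (Z=51), Sn4+ has 46 e⁻ (Z=50), In3+ has 46 e⁻ (Z=49), Tl3+ has 78 e⁻ (Z=81), Tl+ has 80 e⁻ (Z=81). Sb5+ < Sn4+ (both 46 e⁻, Z=51>50); Sn4+ < In3+ (isoelectronic, higher Z=50 is smaller); In3+ < Tl3+ (same group, 1 shell fewer); Tl3+ < Tl+ (higher charge on the same element).
Relative to Sn4+, the ions that are smaller are Sb5+. Count: 1.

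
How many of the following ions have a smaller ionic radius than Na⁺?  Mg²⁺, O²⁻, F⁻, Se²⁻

Electron counts and nuclear charges: Mg²⁺ (Z=12, 10 e⁻), Na⁺ (Z=11, 10 e⁻), F⁻ (Z=9, 10 e⁻), O²⁻ (Z=8, 10 e⁻), Se²⁻ (Z=34, 36 e⁻). Mg²⁺ < Na⁺ (isoelectronic, higher Z=12 is smaller); Na⁺ < F⁻ (isoelectronic, higher Z=11 is smaller); F⁻ < O²⁻ (isoelectronic, higher Z=9 is smaller); O²⁻ < Se²⁻ (same group, 2 shells fewer).
Placing each against Na⁺: smaller — Mg²⁺; larger — F⁻, O²⁻, Se²⁻. That's 1.

1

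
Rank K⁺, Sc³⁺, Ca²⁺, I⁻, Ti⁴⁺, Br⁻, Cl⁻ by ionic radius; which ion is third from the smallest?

Work out protons and electrons: Ti⁴⁺ has 18 e⁻ (Z=22), Sc³⁺ has 18 e⁻ (Z=21), Ca²⁺ has 18 e⁻ (Z=20), K⁺ has 18 e⁻ (Z=19), Cl⁻ has 18 e⁻ (Z=17), Br⁻ has 36 e⁻ (Z=35), I⁻ has 54 e⁻ (Z=53). Ti⁴⁺ < Sc³⁺ (both 18 e⁻, Z=22>21); Sc³⁺ < Ca²⁺ (isoelectronic, higher Z=21 is smaller); Ca²⁺ < K⁺ (both 18 e⁻, Z=20>19); K⁺ < Cl⁻ (isoelectronic, higher Z=19 is smaller); Cl⁻ < Br⁻ (same group, 1 shell fewer); Br⁻ < I⁻ (same group, period 4 vs 5).
Ordering: Ti⁴⁺ < Sc³⁺ < Ca²⁺ < K⁺ < Cl⁻ < Br⁻ < I⁻. The third smallest is Ca²⁺.

Ca²⁺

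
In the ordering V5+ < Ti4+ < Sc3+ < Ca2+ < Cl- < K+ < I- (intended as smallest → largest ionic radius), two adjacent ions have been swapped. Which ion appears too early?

Compare adjacent ions: K+ and Cl- share 18 electrons; the higher nuclear charge on K (Z=19) contracts it more, so K+ < Cl- — yet in this increasing list Cl- sits before K+. Nothing else is reversed, so Cl- should move one place to the right.

Cl-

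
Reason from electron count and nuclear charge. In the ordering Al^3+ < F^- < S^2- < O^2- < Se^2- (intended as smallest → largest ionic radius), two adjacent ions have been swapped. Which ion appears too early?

S^2-

Scanning neighbour by neighbour, only S^2-/O^2- violates a trend: both in group 16 with the same charge; O^2- (period 2) has the smaller radius. That makes S^2- the one sitting a position early relative to where it belongs.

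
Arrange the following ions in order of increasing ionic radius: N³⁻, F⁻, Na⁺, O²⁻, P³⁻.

Electron counts and nuclear charges: Na⁺ (Z=11, 10 e⁻), F⁻ (Z=9, 10 e⁻), O²⁻ (Z=8, 10 e⁻), N³⁻ (Z=7, 10 e⁻), P³⁻ (Z=15, 18 e⁻). Na⁺ < F⁻ (isoelectronic, higher Z=11 is smaller); F⁻ < O²⁻ (both 10 e⁻, Z=9>8); O²⁻ < N³⁻ (both 10 e⁻, Z=8>7); N³⁻ < P³⁻ (same group, period 2 vs 3).

Na⁺ < F⁻ < O²⁻ < N³⁻ < P³⁻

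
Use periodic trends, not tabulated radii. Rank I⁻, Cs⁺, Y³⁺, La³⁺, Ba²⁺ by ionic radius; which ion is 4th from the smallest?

First list Z and electron count for each: Y³⁺ has 36 e⁻ (Z=39), La³⁺ has 54 e⁻ (Z=57), Ba²⁺ has 54 e⁻ (Z=56), Cs⁺ has 54 e⁻ (Z=55), I⁻ has 54 e⁻ (Z=53). Y³⁺ < La³⁺ (same group, 1 shell fewer); La³⁺ < Ba²⁺ (both 54 e⁻, Z=57>56); Ba²⁺ < Cs⁺ (isoelectronic, higher Z=56 is smaller); Cs⁺ < I⁻ (isoelectronic, higher Z=55 is smaller).
That gives Y³⁺ < La³⁺ < Ba²⁺ < Cs⁺ < I⁻. From the smallest end, number 4 is Cs⁺.

Cs⁺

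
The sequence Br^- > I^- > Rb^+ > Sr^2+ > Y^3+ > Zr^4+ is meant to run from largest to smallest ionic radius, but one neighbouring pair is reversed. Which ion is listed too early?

Br^-

Scanning neighbour by neighbour, only Br^-/I^- violates a trend: Br^- and I^- are in one column with the same charge; the lighter period-4 ion has one fewer shell and is smaller. That makes Br^- the one sitting a position early relative to where it belongs.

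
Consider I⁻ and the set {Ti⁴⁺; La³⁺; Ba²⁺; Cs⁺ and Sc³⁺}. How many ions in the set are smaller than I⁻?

5

Work out protons and electrons: Ti⁴⁺ (Z=22, 18 e⁻), Sc³⁺ (Z=21, 18 e⁻), La³⁺ (Z=57, 54 e⁻), Ba²⁺ (Z=56, 54 e⁻), Cs⁺ (Z=55, 54 e⁻), I⁻ (Z=53, 54 e⁻). Ti⁴⁺ < Sc³⁺ (both 18 e⁻, Z=22>21); Sc³⁺ < La³⁺ (same group, period 4 vs 6); La³⁺ < Ba²⁺ (isoelectronic, higher Z=57 is smaller); Ba²⁺ < Cs⁺ (isoelectronic, higher Z=56 is smaller); Cs⁺ < I⁻ (isoelectronic, higher Z=55 is smaller).
Overall: Ti⁴⁺ < Sc³⁺ < La³⁺ < Ba²⁺ < Cs⁺ < I⁻. I⁻ has 5 below it and 0 above. That's 5.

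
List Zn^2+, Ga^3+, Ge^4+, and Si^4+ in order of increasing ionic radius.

Tabulating Z and e⁻: Si^4+: 10 e⁻, Z=14, Ge^4+: 28 e⁻, Z=32, Ga^3+: 28 e⁻, Z=31, Zn^2+: 28 e⁻, Z=30. Si^4+ < Ge^4+ (same group, period 3 vs 4); Ge^4+ < Ga^3+ (isoelectronic, higher Z=32 is smaller); Ga^3+ < Zn^2+ (isoelectronic, higher Z=31 is smaller).

Si^4+ < Ge^4+ < Ga^3+ < Zn^2+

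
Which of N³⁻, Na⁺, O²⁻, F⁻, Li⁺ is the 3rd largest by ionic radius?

F⁻

Li⁺ has 2 e⁻ (Z=3), Na⁺ has 10 e⁻ (Z=11), F⁻ has 10 e⁻ (Z=9), O²⁻ has 10 e⁻ (Z=8), N³⁻ has 10 e⁻ (Z=7). Li⁺ < Na⁺ (same group, period 2 vs 3); Na⁺ < F⁻ (isoelectronic, higher Z=11 is smaller); F⁻ < O²⁻ (both 10 e⁻, Z=9>8); O²⁻ < N³⁻ (isoelectronic, higher Z=8 is smaller).
Full ascending order: Li⁺ < Na⁺ < F⁻ < O²⁻ < N³⁻. Counting from the largest, position 3 is F⁻.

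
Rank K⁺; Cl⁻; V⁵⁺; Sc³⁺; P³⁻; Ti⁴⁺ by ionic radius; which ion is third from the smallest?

Sc³⁺

Each ion has 18 electrons. The ranking follows nuclear charge in reverse — greater Z gives a smaller radius. V⁵⁺ (Z=23), Ti⁴⁺ (Z=22), Sc³⁺ (Z=21), K⁺ (Z=19), Cl⁻ (Z=17), P³⁻ (Z=15).
So the order is V⁵⁺ < Ti⁴⁺ < Sc³⁺ < K⁺ < Cl⁻ < P³⁻; the 3rd-smallest ion is Sc³⁺.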